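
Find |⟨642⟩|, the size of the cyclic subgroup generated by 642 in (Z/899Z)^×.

The order of 642 must divide φ(899) = φ(29·31) = (29−1)·(31−1) = 28·30 = 840 = 2^3 · 3 · 5 · 7.
Divisors of 840: 1, 2, 3, 4, 5, 6, 7, 8, 10, 12, 14, 15, 20, 21, 24, 28, 30, 35, 40, 42, 56, 60, 70, 84, 105, 120, 140, 168, 210, 280, 420, 840.
Check 642^d mod 899 for each divisor in increasing order:
642^1 ≡ 642
642^2 ≡ 422
642^3 ≡ 325
642^4 ≡ 82
642^5 ≡ 502
642^6 ≡ 442
642^7 ≡ 579
642^8 ≡ 431
642^10 ≡ 284
642^12 ≡ 281
642^14 ≡ 813
642^15 ≡ 526
642^20 ≡ 645
642^21 ≡ 550
642^24 ≡ 748
642^28 ≡ 204
642^30 ≡ 683
642^35 ≡ 347
642^40 ≡ 687
642^42 ≡ 436
642^56 ≡ 262
642^60 ≡ 807
642^70 ≡ 842
642^84 ≡ 407
642^105 ≡ 898
642^120 ≡ 373
642^140 ≡ 552
642^168 ≡ 233
642^210 ≡ 1
So ord_899(642) = 210.

210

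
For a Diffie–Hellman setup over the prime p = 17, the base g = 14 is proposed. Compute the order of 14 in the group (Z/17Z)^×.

16

By Lagrange's theorem, ord_17(14) divides φ(17) = 17 − 1 = 16 = 2^4.
Divisors of 16: 1, 2, 4, 8, 16.
Check 14^d mod 17 for each divisor in increasing order:
14^1 ≡ 14 (mod 17)
14^2 ≡ 9 (mod 17)
14^4 ≡ 13 (mod 17)
14^8 ≡ 16 (mod 17)
14^16 ≡ 1 (mod 17) ✓
Hence ord(14) = 16.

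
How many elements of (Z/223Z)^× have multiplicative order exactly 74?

φ(223) = 223 − 1 = 222 = 2 · 3 · 37.
Since (Z/223Z)^× is cyclic of order 222, the number of elements of order d is φ(d) when d | 222 and 0 otherwise.
74 = 2 · 37 divides 222, and φ(74) = 36.

36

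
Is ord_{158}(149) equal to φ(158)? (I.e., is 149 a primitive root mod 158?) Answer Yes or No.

φ(158) = φ(2)·φ(79) = 1·78 = 78 = 2 · 3 · 13.
149 is a primitive root mod 158 iff 149^(φ(158)/q) ≢ 1 for every prime q | φ(158), i.e. q ∈ {2, 3, 13}.
149^39 ≡ 157 (mod 158)  [q = 2: ≢ 1 ✓]
149^26 ≡ 55 (mod 158)  [q = 3: ≢ 1 ✓]
149^6 ≡ 87 (mod 158)  [q = 13: ≢ 1 ✓]
All checks pass, so 149 has order 78 and is a primitive root modulo 158.

Yes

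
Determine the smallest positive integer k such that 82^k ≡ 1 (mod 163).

162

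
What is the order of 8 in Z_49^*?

7

Since 8 ∈ (Z/49Z)^×, its order divides φ(49) = φ(7^2) = 7·(7−1) = 42 = 2 · 3 · 7.
Divisors of 42: 1, 2, 3, 6, 7, 14, 21, 42.
Compute 8^d (mod 49) for the divisors d until we hit 1:
8^1 ≡ 8 (mod 49)
8^2 ≡ 15 (mod 49)
8^3 ≡ 22 (mod 49)
8^6 ≡ 43 (mod 49)
8^7 ≡ 1 (mod 49) ✓
So ord_49(8) = 7.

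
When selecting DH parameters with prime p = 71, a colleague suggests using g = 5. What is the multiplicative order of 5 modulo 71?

ord(5) | φ(71) = 71 − 1 = 70 = 2 · 5 · 7.
Divisors of 70: 1, 2, 5, 7, 10, 14, 35, 70.
Compute 5^d (mod 71) for the divisors d until we hit 1:
5^1 ≡ 5 (mod 71)
5^2 ≡ 25 (mod 71)
5^5 ≡ 1 (mod 71) ✓
Hence ord(5) = 5.

5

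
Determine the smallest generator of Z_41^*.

φ(41) = 41 − 1 = 40 = 2^3 · 5.
g is a primitive root iff g^(40/q) ≢ 1 (mod 41) for each prime q ∈ {2, 5}.
g = 2: 2^20 ≡ 1 — hits 1, so not a primitive root.
g = 3: 3^20 ≡ 40; 3^8 ≡ 1 — hits 1, so not a primitive root.
g = 4: 4^20 ≡ 1 — hits 1, so not a primitive root.
g = 5: 5^20 ≡ 1 — hits 1, so not a primitive root.
g = 6: 6^20 ≡ 40; 6^8 ≡ 10 — none is 1, so 6 is a primitive root.
The smallest primitive root modulo 41 is 6.

6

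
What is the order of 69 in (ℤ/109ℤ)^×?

108

By Lagrange's theorem, ord_109(69) divides φ(109) = 109 − 1 = 108 = 2^2 · 3^3.
Divisors of 108: 1, 2, 3, 4, 6, 9, 12, 18, 27, 36, 54, 108.
Evaluate successive powers at the divisors of 108:
69^1 ≡ 69 (mod 109)
69^2 ≡ 74 (mod 109)
69^3 ≡ 92 (mod 109)
69^4 ≡ 26 (mod 109)
69^6 ≡ 71 (mod 109)
69^9 ≡ 101 (mod 109)
69^12 ≡ 27 (mod 109)
69^18 ≡ 64 (mod 109)
69^27 ≡ 33 (mod 109)
69^36 ≡ 63 (mod 109)
69^54 ≡ 108 (mod 109)
69^108 ≡ 1 (mod 109) ✓
Hence ord(69) = 108.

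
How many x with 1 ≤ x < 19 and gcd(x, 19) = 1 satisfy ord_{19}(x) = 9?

6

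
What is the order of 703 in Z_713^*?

By Lagrange's theorem, ord_713(703) divides φ(713) = φ(23·31) = (23−1)·(31−1) = 22·30 = 660 = 2^2 · 3 · 5 · 11.
Divisors of 660: 1, 2, 3, 4, 5, 6, 10, 11, 12, 15, 20, 22, 30, 33, 44, 55, 60, 66, 110, 132, 165, 220, 330, 660.
Check 703^d mod 713 for each divisor in increasing order:
703^1 ≡ 703 (mod 713)
703^2 ≡ 100 (mod 713)
703^3 ≡ 426 (mod 713)
703^4 ≡ 18 (mod 713)
703^5 ≡ 533 (mod 713)
703^6 ≡ 374 (mod 713)
703^10 ≡ 315 (mod 713)
703^11 ≡ 415 (mod 713)
703^12 ≡ 128 (mod 713)
703^15 ≡ 340 (mod 713)
703^20 ≡ 118 (mod 713)
703^22 ≡ 392 (mod 713)
703^30 ≡ 94 (mod 713)
703^33 ≡ 116 (mod 713)
703^44 ≡ 369 (mod 713)
703^55 ≡ 553 (mod 713)
703^60 ≡ 280 (mod 713)
703^66 ≡ 622 (mod 713)
703^110 ≡ 645 (mod 713)
703^132 ≡ 438 (mod 713)
703^165 ≡ 185 (mod 713)
703^220 ≡ 346 (mod 713)
703^330 ≡ 1 (mod 713) ✓
Hence ord(703) = 330.

330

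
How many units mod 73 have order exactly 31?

φ(73) = 73 − 1 = 72 = 2^3 · 3^2.
Since (Z/73Z)^× is cyclic of order 72, the number of elements of order d is φ(d) when d | 72 and 0 otherwise.
Here 72 is not a multiple of 31, so there are no elements of order 31.

0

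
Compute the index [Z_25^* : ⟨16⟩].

Since 16 ∈ (Z/25Z)^×, its order divides φ(25) = φ(5^2) = 5·(5−1) = 20 = 2^2 · 5.
Divisors of 20: 1, 2, 4, 5, 10, 20.
Test each divisor d:
16^1 ≡ 16
16^2 ≡ 6
16^4 ≡ 11
16^5 ≡ 1
So ord_25(16) = 5, hence |⟨16⟩| = 5.
Index = |(Z/25Z)^×| / |⟨16⟩| = 20 / 5 = 4.

4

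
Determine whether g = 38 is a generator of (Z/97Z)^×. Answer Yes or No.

φ(97) = 97 − 1 = 96 = 2^5 · 3.
An element g generates (Z/97Z)^× iff g^(96/q) ≢ 1 (mod 97) for each prime q ∈ {2, 3}.
38^48 ≡ 96 (mod 97)  [q = 2: ≢ 1 ✓]
38^32 ≡ 35 (mod 97)  [q = 3: ≢ 1 ✓]
All checks pass, so 38 has order 96 and is a primitive root modulo 97.

Yes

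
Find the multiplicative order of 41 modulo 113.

56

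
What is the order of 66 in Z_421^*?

The order of 66 must divide φ(421) = 421 − 1 = 420 = 2^2 · 3 · 5 · 7.
Divisors of 420: 1, 2, 3, 4, 5, 6, 7, 10, 12, 14, 15, 20, 21, 28, 30, 35, 42, 60, 70, 84, 105, 140, 210, 420.
Check 66^d mod 421 for each divisor in increasing order:
66^1 ≡ 66 (mod 421)
66^2 ≡ 146 (mod 421)
66^3 ≡ 374 (mod 421)
66^4 ≡ 266 (mod 421)
66^5 ≡ 295 (mod 421)
66^6 ≡ 104 (mod 421)
66^7 ≡ 128 (mod 421)
66^10 ≡ 299 (mod 421)
66^12 ≡ 291 (mod 421)
66^14 ≡ 386 (mod 421)
66^15 ≡ 216 (mod 421)
66^20 ≡ 149 (mod 421)
66^21 ≡ 151 (mod 421)
66^28 ≡ 383 (mod 421)
66^30 ≡ 346 (mod 421)
66^35 ≡ 188 (mod 421)
66^42 ≡ 67 (mod 421)
66^60 ≡ 152 (mod 421)
66^70 ≡ 401 (mod 421)
66^84 ≡ 279 (mod 421)
66^105 ≡ 29 (mod 421)
66^140 ≡ 400 (mod 421)
66^210 ≡ 420 (mod 421)
66^420 ≡ 1 (mod 421) ✓
Therefore the multiplicative order of 66 modulo 421 is 420.

420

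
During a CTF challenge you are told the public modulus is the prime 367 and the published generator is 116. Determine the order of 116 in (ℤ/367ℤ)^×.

366

Since 116 ∈ (Z/367Z)^×, its order divides φ(367) = 367 − 1 = 366 = 2 · 3 · 61.
Divisors of 366: 1, 2, 3, 6, 61, 122, 183, 366.
Compute 116^d (mod 367) for the divisors d until we hit 1:
116^1 ≡ 116
116^2 ≡ 244
116^3 ≡ 45
116^6 ≡ 190
116^61 ≡ 84
116^122 ≡ 83
116^183 ≡ 366
116^366 ≡ 1
So ord_367(116) = 366.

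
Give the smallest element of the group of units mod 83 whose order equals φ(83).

2

φ(83) = 83 − 1 = 82 = 2 · 41.
Test candidates g = 2, 3, … against the prime factors q ∈ {2, 41} of φ(83): g is a generator iff g^(82/q) ≢ 1 for every such q.
g = 2: 2^41 ≡ 82; 2^2 ≡ 4 — none is 1, so 2 is a primitive root.
Hence the least primitive root of 83 is 2.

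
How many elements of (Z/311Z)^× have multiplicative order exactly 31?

φ(311) = 311 − 1 = 310 = 2 · 5 · 31.
In a cyclic group of order 310, there are φ(d) elements of order d for each divisor d of 310, and zero for non-divisors.
31 | 310, and φ(31) = 31 − 1 = 30.

30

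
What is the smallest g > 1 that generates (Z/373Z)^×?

φ(373) = 373 − 1 = 372 = 2^2 · 3 · 31.
g is a primitive root iff g^(372/q) ≢ 1 (mod 373) for each prime q ∈ {2, 3, 31}.
g = 2: 2^186 ≡ 372; 2^124 ≡ 284; 2^12 ≡ 366 — none is 1, so 2 is a primitive root.
So 2 is the smallest generator of (Z/373Z)^×.

2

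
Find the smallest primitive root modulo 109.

φ(109) = 109 − 1 = 108 = 2^2 · 3^3.
g is a primitive root iff g^(108/q) ≢ 1 (mod 109) for each prime q ∈ {2, 3}.
g = 2: 2^54 ≡ 108; 2^36 ≡ 1 — hits 1, so not a primitive root.
g = 3: 3^54 ≡ 1 — hits 1, so not a primitive root.
g = 4: 4^54 ≡ 1 — hits 1, so not a primitive root.
g = 5: 5^54 ≡ 1 — hits 1, so not a primitive root.
g = 6: 6^54 ≡ 108; 6^36 ≡ 63 — none is 1, so 6 is a primitive root.
The smallest primitive root modulo 109 is 6.

6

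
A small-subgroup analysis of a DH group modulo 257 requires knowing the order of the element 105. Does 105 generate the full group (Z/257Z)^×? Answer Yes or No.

φ(257) = 257 − 1 = 256 = 2^8.
It suffices to check that the order of 105 is not a proper divisor of 256: compute 105^(256/q) for q ∈ {2}.
105^128 ≡ 256 (mod 257)  [q = 2: ≢ 1 ✓]
None equal 1, so ord_257(105) = 256: 105 is a primitive root.

Yes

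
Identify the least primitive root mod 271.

φ(271) = 271 − 1 = 270 = 2 · 3^3 · 5.
Test candidates g = 2, 3, … against the prime factors q ∈ {2, 3, 5} of φ(271): g is a generator iff g^(270/q) ≢ 1 for every such q.
g = 2: 2^135 ≡ 1 — hits 1, so not a primitive root.
g = 3: 3^135 ≡ 270; 3^90 ≡ 1 — hits 1, so not a primitive root.
g = 4: 4^135 ≡ 1 — hits 1, so not a primitive root.
g = 5: 5^135 ≡ 1 — hits 1, so not a primitive root.
g = 6: 6^135 ≡ 270; 6^90 ≡ 242; 6^54 ≡ 10 — none is 1, so 6 is a primitive root.
The smallest primitive root modulo 271 is 6.

6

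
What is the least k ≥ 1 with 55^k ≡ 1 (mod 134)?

33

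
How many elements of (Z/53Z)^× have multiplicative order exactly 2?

φ(53) = 53 − 1 = 52 = 2^2 · 13.
(Z/53Z)^× is cyclic (|G| = 52); a cyclic group of order m has exactly φ(d) elements of each order d | m, and none otherwise.
2 | 52, and φ(2) = 2 − 1 = 1.

1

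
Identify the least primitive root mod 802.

3

φ(802) = φ(2)·φ(401) = 1·400 = 400 = 2^4 · 5^2.
g is a primitive root iff g^(400/q) ≢ 1 (mod 802) for each prime q ∈ {2, 5}.
g = 2: gcd(2, 802) = 2 > 1, not a unit — skip.
g = 3: 3^200 ≡ 801; 3^80 ≡ 473 — none is 1, so 3 is a primitive root.
So 3 is the smallest generator of (Z/802Z)^×.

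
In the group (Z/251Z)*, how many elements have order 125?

100

φ(251) = 251 − 1 = 250 = 2 · 5^3.
Since (Z/251Z)^× is cyclic of order 250, the number of elements of order d is φ(d) when d | 250 and 0 otherwise.
125 = 5^3 divides 250, and φ(125) = 100.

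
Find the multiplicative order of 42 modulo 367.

366

The order of 42 must divide φ(367) = 367 − 1 = 366 = 2 · 3 · 61.
Divisors of 366: 1, 2, 3, 6, 61, 122, 183, 366.
Check 42^d mod 367 for each divisor in increasing order:
42^1 ≡ 42
42^2 ≡ 296
42^3 ≡ 321
42^6 ≡ 281
42^61 ≡ 284
42^122 ≡ 283
42^183 ≡ 366
42^366 ≡ 1
Hence ord(42) = 366.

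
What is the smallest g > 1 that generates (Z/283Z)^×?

3

φ(283) = 283 − 1 = 282 = 2 · 3 · 47.
g is a primitive root iff g^(282/q) ≢ 1 (mod 283) for each prime q ∈ {2, 3, 47}.
g = 2: 2^141 ≡ 282; 2^94 ≡ 1 — hits 1, so not a primitive root.
g = 3: 3^141 ≡ 282; 3^94 ≡ 238; 3^6 ≡ 163 — none is 1, so 3 is a primitive root.
The smallest primitive root modulo 283 is 3.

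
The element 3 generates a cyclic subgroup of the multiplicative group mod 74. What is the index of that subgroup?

2

The order of 3 must divide φ(74) = φ(2)·φ(37) = 1·36 = 36 = 2^2 · 3^2.
Divisors of 36: 1, 2, 3, 4, 6, 9, 12, 18, 36.
Check 3^d mod 74 for each divisor in increasing order:
3^1 ≡ 3
3^2 ≡ 9
3^3 ≡ 27
3^4 ≡ 7
3^6 ≡ 63
3^9 ≡ 73
3^12 ≡ 47
3^18 ≡ 1
Thus |⟨3⟩| = ord(3) = 18.
Index = |(Z/74Z)^×| / |⟨3⟩| = 36 / 18 = 2.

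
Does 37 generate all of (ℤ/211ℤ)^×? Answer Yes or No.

No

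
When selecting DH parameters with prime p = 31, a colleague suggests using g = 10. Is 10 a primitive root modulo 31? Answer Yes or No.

No

φ(31) = 31 − 1 = 30 = 2 · 3 · 5.
10 is a primitive root mod 31 iff 10^(φ(31)/q) ≢ 1 for every prime q | φ(31), i.e. q ∈ {2, 3, 5}.
10^15 ≡ 1 (mod 31)  [q = 2: ≡ 1 ✗]
10^10 ≡ 5 (mod 31)  [q = 3: ≢ 1 ✓]
10^6 ≡ 2 (mod 31)  [q = 5: ≢ 1 ✓]
Since 10^15 ≡ 1, the order of 10 divides 15 < 30, so 10 is not a primitive root.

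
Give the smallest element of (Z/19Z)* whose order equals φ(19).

φ(19) = 19 − 1 = 18 = 2 · 3^2.
g is a primitive root iff g^(18/q) ≢ 1 (mod 19) for each prime q ∈ {2, 3}.
g = 2: 2^9 ≡ 18; 2^6 ≡ 7 — none is 1, so 2 is a primitive root.
So 2 is the smallest generator of (Z/19Z)^×.

2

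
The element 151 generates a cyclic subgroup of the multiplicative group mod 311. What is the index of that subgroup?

1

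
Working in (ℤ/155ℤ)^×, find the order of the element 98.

By Lagrange's theorem, ord_155(98) divides φ(155) = φ(5·31) = (5−1)·(31−1) = 4·30 = 120 = 2^3 · 3 · 5.
Divisors of 120: 1, 2, 3, 4, 5, 6, 8, 10, 12, 15, 20, 24, 30, 40, 60, 120.
Check 98^d mod 155 for each divisor in increasing order:
98^1 ≡ 98 (mod 155)
98^2 ≡ 149 (mod 155)
98^3 ≡ 32 (mod 155)
98^4 ≡ 36 (mod 155)
98^5 ≡ 118 (mod 155)
98^6 ≡ 94 (mod 155)
98^8 ≡ 56 (mod 155)
98^10 ≡ 129 (mod 155)
98^12 ≡ 1 (mod 155) ✓
The smallest such exponent is 12, so the order of 98 is 12.

12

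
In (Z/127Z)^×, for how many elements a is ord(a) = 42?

φ(127) = 127 − 1 = 126 = 2 · 3^2 · 7.
(Z/127Z)^× is cyclic (|G| = 126); a cyclic group of order m has exactly φ(d) elements of each order d | m, and none otherwise.
42 = 2 · 3 · 7 divides 126, and φ(42) = 12.

12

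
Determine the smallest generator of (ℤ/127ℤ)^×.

3

φ(127) = 127 − 1 = 126 = 2 · 3^2 · 7.
Test candidates g = 2, 3, … against the prime factors q ∈ {2, 3, 7} of φ(127): g is a generator iff g^(126/q) ≢ 1 for every such q.
g = 2: 2^63 ≡ 1 — hits 1, so not a primitive root.
g = 3: 3^63 ≡ 126; 3^42 ≡ 107; 3^18 ≡ 4 — none is 1, so 3 is a primitive root.
So 3 is the smallest generator of (Z/127Z)^×.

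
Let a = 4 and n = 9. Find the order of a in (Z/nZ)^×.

By Lagrange's theorem, ord_9(4) divides φ(9) = φ(3^2) = 3·(3−1) = 6 = 2 · 3.
Divisors of 6: 1, 2, 3, 6.
Compute 4^d (mod 9) for the divisors d until we hit 1:
4^1 ≡ 4 (mod 9)
4^2 ≡ 7 (mod 9)
4^3 ≡ 1 (mod 9) ✓
So ord_9(4) = 3.

3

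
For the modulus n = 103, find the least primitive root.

φ(103) = 103 − 1 = 102 = 2 · 3 · 17.
g is a primitive root iff g^(102/q) ≢ 1 (mod 103) for each prime q ∈ {2, 3, 17}.
g = 2: 2^51 ≡ 1 — hits 1, so not a primitive root.
g = 3: 3^51 ≡ 102; 3^34 ≡ 1 — hits 1, so not a primitive root.
g = 4: 4^51 ≡ 1 — hits 1, so not a primitive root.
g = 5: 5^51 ≡ 102; 5^34 ≡ 56; 5^6 ≡ 72 — none is 1, so 5 is a primitive root.
The smallest primitive root modulo 103 is 5.

5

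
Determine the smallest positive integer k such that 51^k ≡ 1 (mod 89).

ord(51) | φ(89) = 89 − 1 = 88 = 2^3 · 11.
Divisors of 88: 1, 2, 4, 8, 11, 22, 44, 88.
Test each divisor d:
51^1 ≡ 51
51^2 ≡ 20
51^4 ≡ 44
51^8 ≡ 67
51^11 ≡ 77
51^22 ≡ 55
51^44 ≡ 88
51^88 ≡ 1
Hence ord(51) = 88.

88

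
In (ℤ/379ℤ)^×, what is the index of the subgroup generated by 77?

The order of 77 must divide φ(379) = 379 − 1 = 378 = 2 · 3^3 · 7.
Divisors of 378: 1, 2, 3, 6, 7, 9, 14, 18, 21, 27, 42, 54, 63, 126, 189, 378.
Compute 77^d (mod 379) for the divisors d until we hit 1:
77^1 ≡ 77 (mod 379)
77^2 ≡ 244 (mod 379)
77^3 ≡ 217 (mod 379)
77^6 ≡ 93 (mod 379)
77^7 ≡ 339 (mod 379)
77^9 ≡ 94 (mod 379)
77^14 ≡ 84 (mod 379)
77^18 ≡ 119 (mod 379)
77^21 ≡ 51 (mod 379)
77^27 ≡ 195 (mod 379)
77^42 ≡ 327 (mod 379)
77^54 ≡ 125 (mod 379)
77^63 ≡ 1 (mod 379) ✓
The order of 77 is 63, so the subgroup it generates has 63 elements.
Index = |(Z/379Z)^×| / |⟨77⟩| = 378 / 63 = 6.

6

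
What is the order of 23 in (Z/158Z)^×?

3

The order of 23 must divide φ(158) = φ(2)·φ(79) = 1·78 = 78 = 2 · 3 · 13.
Divisors of 78: 1, 2, 3, 6, 13, 26, 39, 78.
Test each divisor d:
23^1 ≡ 23 (mod 158)
23^2 ≡ 55 (mod 158)
23^3 ≡ 1 (mod 158) ✓
Therefore the multiplicative order of 23 modulo 158 is 3.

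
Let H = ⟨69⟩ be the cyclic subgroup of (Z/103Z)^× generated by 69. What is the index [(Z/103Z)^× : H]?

3

By Lagrange's theorem, ord_103(69) divides φ(103) = 103 − 1 = 102 = 2 · 3 · 17.
Divisors of 102: 1, 2, 3, 6, 17, 34, 51, 102.
Test each divisor d:
69^1 ≡ 69 (mod 103)
69^2 ≡ 23 (mod 103)
69^3 ≡ 42 (mod 103)
69^6 ≡ 13 (mod 103)
69^17 ≡ 102 (mod 103)
69^34 ≡ 1 (mod 103) ✓
So ord_103(69) = 34, hence |⟨69⟩| = 34.
The index is φ(103) / ord(69) = 102 / 34 = 3.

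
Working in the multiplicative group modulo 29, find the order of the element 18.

28

By Lagrange's theorem, ord_29(18) divides φ(29) = 29 − 1 = 28 = 2^2 · 7.
Divisors of 28: 1, 2, 4, 7, 14, 28.
Evaluate successive powers at the divisors of 28:
18^1 ≡ 18 (mod 29)
18^2 ≡ 5 (mod 29)
18^4 ≡ 25 (mod 29)
18^7 ≡ 17 (mod 29)
18^14 ≡ 28 (mod 29)
18^28 ≡ 1 (mod 29) ✓
So ord_29(18) = 28.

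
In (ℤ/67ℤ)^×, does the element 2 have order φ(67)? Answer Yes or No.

Yes

φ(67) = 67 − 1 = 66 = 2 · 3 · 11.
2 is a primitive root mod 67 iff 2^(φ(67)/q) ≢ 1 for every prime q | φ(67), i.e. q ∈ {2, 3, 11}.
2^33 ≡ 66 (mod 67)  [q = 2: ≢ 1 ✓]
2^22 ≡ 37 (mod 67)  [q = 3: ≢ 1 ✓]
2^6 ≡ 64 (mod 67)  [q = 11: ≢ 1 ✓]
Every test exponent gives a nontrivial residue, hence 2 generates the full group.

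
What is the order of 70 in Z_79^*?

ord(70) | φ(79) = 79 − 1 = 78 = 2 · 3 · 13.
Divisors of 78: 1, 2, 3, 6, 13, 26, 39, 78.
Compute 70^d (mod 79) for the divisors d until we hit 1:
70^1 ≡ 70 (mod 79)
70^2 ≡ 2 (mod 79)
70^3 ≡ 61 (mod 79)
70^6 ≡ 8 (mod 79)
70^13 ≡ 56 (mod 79)
70^26 ≡ 55 (mod 79)
70^39 ≡ 78 (mod 79)
70^78 ≡ 1 (mod 79) ✓
Hence ord(70) = 78.

78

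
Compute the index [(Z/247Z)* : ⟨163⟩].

18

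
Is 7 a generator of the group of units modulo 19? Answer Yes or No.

φ(19) = 19 − 1 = 18 = 2 · 3^2.
It suffices to check that the order of 7 is not a proper divisor of 18: compute 7^(18/q) for q ∈ {2, 3}.
7^9 ≡ 1 (mod 19)  [q = 2: ≡ 1 ✗]
7^6 ≡ 1 (mod 19)  [q = 3: ≡ 1 ✗]
Since 7^9 ≡ 1, the order of 7 divides 9 < 18, so 7 is not a primitive root.

No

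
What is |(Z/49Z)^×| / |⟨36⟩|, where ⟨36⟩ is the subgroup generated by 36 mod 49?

6

By Lagrange's theorem, ord_49(36) divides φ(49) = φ(7^2) = 7·(7−1) = 42 = 2 · 3 · 7.
Divisors of 42: 1, 2, 3, 6, 7, 14, 21, 42.
Evaluate successive powers at the divisors of 42:
36^1 ≡ 36 (mod 49)
36^2 ≡ 22 (mod 49)
36^3 ≡ 8 (mod 49)
36^6 ≡ 15 (mod 49)
36^7 ≡ 1 (mod 49) ✓
Thus |⟨36⟩| = ord(36) = 7.
The index is φ(49) / ord(36) = 42 / 7 = 6.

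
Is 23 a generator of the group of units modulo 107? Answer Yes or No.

No

φ(107) = 107 − 1 = 106 = 2 · 53.
An element g generates (Z/107Z)^× iff g^(106/q) ≢ 1 (mod 107) for each prime q ∈ {2, 53}.
23^53 ≡ 1 (mod 107)  [q = 2: ≡ 1 ✗]
23^2 ≡ 101 (mod 107)  [q = 53: ≢ 1 ✓]
The check at q = 2 fails, so 23 generates a proper subgroup.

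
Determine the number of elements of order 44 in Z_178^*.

φ(178) = φ(2)·φ(89) = 1·88 = 88 = 2^3 · 11.
(Z/178Z)^× is cyclic (|G| = 88); a cyclic group of order m has exactly φ(d) elements of each order d | m, and none otherwise.
44 = 2^2 · 11 divides 88, and φ(44) = 20.

20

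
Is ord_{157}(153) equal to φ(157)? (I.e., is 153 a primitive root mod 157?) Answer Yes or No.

No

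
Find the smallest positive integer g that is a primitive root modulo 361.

2

φ(361) = φ(19^2) = 19·(19−1) = 342 = 2 · 3^2 · 19.
g is a primitive root iff g^(342/q) ≢ 1 (mod 361) for each prime q ∈ {2, 3, 19}.
g = 2: 2^171 ≡ 360; 2^114 ≡ 292; 2^18 ≡ 58 — none is 1, so 2 is a primitive root.
So 2 is the smallest generator of (Z/361Z)^×.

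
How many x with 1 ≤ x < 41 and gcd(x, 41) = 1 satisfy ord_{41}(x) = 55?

φ(41) = 41 − 1 = 40 = 2^3 · 5.
(Z/41Z)^× is cyclic (|G| = 40); a cyclic group of order m has exactly φ(d) elements of each order d | m, and none otherwise.
Since 55 ∤ 40, the count is 0.

0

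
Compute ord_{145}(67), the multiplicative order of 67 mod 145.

28

The order of 67 must divide φ(145) = φ(5·29) = (5−1)·(29−1) = 4·28 = 112 = 2^4 · 7.
Divisors of 112: 1, 2, 4, 7, 8, 14, 16, 28, 56, 112.
Evaluate successive powers at the divisors of 112:
67^1 ≡ 67
67^2 ≡ 139
67^4 ≡ 36
67^7 ≡ 28
67^8 ≡ 136
67^14 ≡ 59
67^16 ≡ 81
67^28 ≡ 1
Hence ord(67) = 28.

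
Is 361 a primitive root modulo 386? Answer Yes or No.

φ(386) = φ(2)·φ(193) = 1·192 = 192 = 2^6 · 3.
It suffices to check that the order of 361 is not a proper divisor of 192: compute 361^(192/q) for q ∈ {2, 3}.
361^96 ≡ 1 (mod 386)  [q = 2: ≡ 1 ✗]
361^64 ≡ 301 (mod 386)  [q = 3: ≢ 1 ✓]
361^96 ≡ 1 shows ord(361) | 96, strictly less than φ(386); not a primitive root.

No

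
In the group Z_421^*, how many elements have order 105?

48

φ(421) = 421 − 1 = 420 = 2^2 · 3 · 5 · 7.
(Z/421Z)^× is cyclic (|G| = 420); a cyclic group of order m has exactly φ(d) elements of each order d | m, and none otherwise.
105 = 3 · 5 · 7 divides 420, and φ(105) = 48.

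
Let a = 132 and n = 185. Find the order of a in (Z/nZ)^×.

36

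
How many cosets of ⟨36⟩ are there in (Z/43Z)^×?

14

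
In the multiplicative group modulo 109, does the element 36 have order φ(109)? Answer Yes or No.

φ(109) = 109 − 1 = 108 = 2^2 · 3^3.
It suffices to check that the order of 36 is not a proper divisor of 108: compute 36^(108/q) for q ∈ {2, 3}.
36^54 ≡ 1 (mod 109)  [q = 2: ≡ 1 ✗]
36^36 ≡ 45 (mod 109)  [q = 3: ≢ 1 ✓]
36^54 ≡ 1 shows ord(36) | 54, strictly less than φ(109); not a primitive root.

No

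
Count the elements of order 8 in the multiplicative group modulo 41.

4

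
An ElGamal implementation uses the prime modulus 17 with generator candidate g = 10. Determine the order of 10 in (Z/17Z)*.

Since 10 ∈ (Z/17Z)^×, its order divides φ(17) = 17 − 1 = 16 = 2^4.
Divisors of 16: 1, 2, 4, 8, 16.
Evaluate successive powers at the divisors of 16:
10^1 ≡ 10
10^2 ≡ 15
10^4 ≡ 4
10^8 ≡ 16
10^16 ≡ 1
The smallest such exponent is 16, so the order of 10 is 16.

16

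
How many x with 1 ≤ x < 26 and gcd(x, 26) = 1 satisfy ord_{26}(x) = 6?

2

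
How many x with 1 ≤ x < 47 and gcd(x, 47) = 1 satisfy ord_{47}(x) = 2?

1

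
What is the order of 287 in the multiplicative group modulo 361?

342

Since 287 ∈ (Z/361Z)^×, its order divides φ(361) = φ(19^2) = 19·(19−1) = 342 = 2 · 3^2 · 19.
Divisors of 342: 1, 2, 3, 6, 9, 18, 19, 38, 57, 114, 171, 342.
Compute 287^d (mod 361) for the divisors d until we hit 1:
287^1 ≡ 287 (mod 361)
287^2 ≡ 61 (mod 361)
287^3 ≡ 179 (mod 361)
287^6 ≡ 273 (mod 361)
287^9 ≡ 132 (mod 361)
287^18 ≡ 96 (mod 361)
287^19 ≡ 116 (mod 361)
287^38 ≡ 99 (mod 361)
287^57 ≡ 293 (mod 361)
287^114 ≡ 292 (mod 361)
287^171 ≡ 360 (mod 361)
287^342 ≡ 1 (mod 361) ✓
Hence ord(287) = 342.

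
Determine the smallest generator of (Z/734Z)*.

11

φ(734) = φ(2)·φ(367) = 1·366 = 366 = 2 · 3 · 61.
g is a primitive root iff g^(366/q) ≢ 1 (mod 734) for each prime q ∈ {2, 3, 61}.
g = 2: gcd(2, 734) = 2 > 1, not a unit — skip.
g = 3: 3^183 ≡ 733; 3^122 ≡ 1 — hits 1, so not a primitive root.
g = 4: gcd(4, 734) = 2 > 1, not a unit — skip.
g = 5: 5^183 ≡ 733; 5^122 ≡ 1 — hits 1, so not a primitive root.
g = 6: gcd(6, 734) = 2 > 1, not a unit — skip.
g = 7: 7^183 ≡ 1 — hits 1, so not a primitive root.
g = 8: gcd(8, 734) = 2 > 1, not a unit — skip.
g = 9: 9^183 ≡ 1 — hits 1, so not a primitive root.
g = 10: gcd(10, 734) = 2 > 1, not a unit — skip.
g = 11: 11^183 ≡ 733; 11^122 ≡ 283; 11^6 ≡ 419 — none is 1, so 11 is a primitive root.
The smallest primitive root modulo 734 is 11.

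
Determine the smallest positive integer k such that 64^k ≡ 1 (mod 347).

By Lagrange's theorem, ord_347(64) divides φ(347) = 347 − 1 = 346 = 2 · 173.
Divisors of 346: 1, 2, 173, 346.
Compute 64^d (mod 347) for the divisors d until we hit 1:
64^1 ≡ 64 (mod 347)
64^2 ≡ 279 (mod 347)
64^173 ≡ 1 (mod 347) ✓
Therefore the multiplicative order of 64 modulo 347 is 173.

173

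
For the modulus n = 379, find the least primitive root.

2

φ(379) = 379 − 1 = 378 = 2 · 3^3 · 7.
Test candidates g = 2, 3, … against the prime factors q ∈ {2, 3, 7} of φ(379): g is a generator iff g^(378/q) ≢ 1 for every such q.
g = 2: 2^189 ≡ 378; 2^126 ≡ 327; 2^54 ≡ 125 — none is 1, so 2 is a primitive root.
So 2 is the smallest generator of (Z/379Z)^×.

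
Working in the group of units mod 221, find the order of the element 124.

48

Since 124 ∈ (Z/221Z)^×, its order divides φ(221) = φ(13·17) = (13−1)·(17−1) = 12·16 = 192 = 2^6 · 3.
Divisors of 192: 1, 2, 3, 4, 6, 8, 12, 16, 24, 32, 48, 64, 96, 192.
Compute 124^d (mod 221) for the divisors d until we hit 1:
124^1 ≡ 124 (mod 221)
124^2 ≡ 127 (mod 221)
124^3 ≡ 57 (mod 221)
124^4 ≡ 217 (mod 221)
124^6 ≡ 155 (mod 221)
124^8 ≡ 16 (mod 221)
124^12 ≡ 157 (mod 221)
124^16 ≡ 35 (mod 221)
124^24 ≡ 118 (mod 221)
124^32 ≡ 120 (mod 221)
124^48 ≡ 1 (mod 221) ✓
Therefore the multiplicative order of 124 modulo 221 is 48.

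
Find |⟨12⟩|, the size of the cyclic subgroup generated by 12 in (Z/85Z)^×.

16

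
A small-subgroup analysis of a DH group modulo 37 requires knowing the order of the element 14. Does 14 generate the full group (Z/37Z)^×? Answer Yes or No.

No

φ(37) = 37 − 1 = 36 = 2^2 · 3^2.
Test 14^(36/q) mod 37 for each prime factor q of 36:
14^18 ≡ 36 (mod 37)  [q = 2: ≢ 1 ✓]
14^12 ≡ 1 (mod 37)  [q = 3: ≡ 1 ✗]
The check at q = 3 fails, so 14 generates a proper subgroup.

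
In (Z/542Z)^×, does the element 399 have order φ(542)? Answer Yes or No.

φ(542) = φ(2)·φ(271) = 1·270 = 270 = 2 · 3^3 · 5.
It suffices to check that the order of 399 is not a proper divisor of 270: compute 399^(270/q) for q ∈ {2, 3, 5}.
399^135 ≡ 1 (mod 542)  [q = 2: ≡ 1 ✗]
399^90 ≡ 513 (mod 542)  [q = 3: ≢ 1 ✓]
399^54 ≡ 187 (mod 542)  [q = 5: ≢ 1 ✓]
The check at q = 2 fails, so 399 generates a proper subgroup.

No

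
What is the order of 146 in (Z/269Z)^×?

268

By Lagrange's theorem, ord_269(146) divides φ(269) = 269 − 1 = 268 = 2^2 · 67.
Divisors of 268: 1, 2, 4, 67, 134, 268.
Test each divisor d:
146^1 ≡ 146
146^2 ≡ 65
146^4 ≡ 190
146^67 ≡ 82
146^134 ≡ 268
146^268 ≡ 1
The smallest such exponent is 268, so the order of 146 is 268.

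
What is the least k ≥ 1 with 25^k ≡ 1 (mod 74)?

ord(25) | φ(74) = φ(2)·φ(37) = 1·36 = 36 = 2^2 · 3^2.
Divisors of 36: 1, 2, 3, 4, 6, 9, 12, 18, 36.
Compute 25^d (mod 74) for the divisors d until we hit 1:
25^1 ≡ 25 (mod 74)
25^2 ≡ 33 (mod 74)
25^3 ≡ 11 (mod 74)
25^4 ≡ 53 (mod 74)
25^6 ≡ 47 (mod 74)
25^9 ≡ 73 (mod 74)
25^12 ≡ 63 (mod 74)
25^18 ≡ 1 (mod 74) ✓
So ord_74(25) = 18.

18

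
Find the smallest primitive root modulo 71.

7

φ(71) = 71 − 1 = 70 = 2 · 5 · 7.
g is a primitive root iff g^(70/q) ≢ 1 (mod 71) for each prime q ∈ {2, 5, 7}.
g = 2: 2^35 ≡ 1 — hits 1, so not a primitive root.
g = 3: 3^35 ≡ 1 — hits 1, so not a primitive root.
g = 4: 4^35 ≡ 1 — hits 1, so not a primitive root.
g = 5: 5^35 ≡ 1 — hits 1, so not a primitive root.
g = 6: 6^35 ≡ 1 — hits 1, so not a primitive root.
g = 7: 7^35 ≡ 70; 7^14 ≡ 54; 7^10 ≡ 45 — none is 1, so 7 is a primitive root.
The smallest primitive root modulo 71 is 7.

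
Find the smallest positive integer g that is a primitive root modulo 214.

5

φ(214) = φ(2)·φ(107) = 1·106 = 106 = 2 · 53.
g is a primitive root iff g^(106/q) ≢ 1 (mod 214) for each prime q ∈ {2, 53}.
g = 2: gcd(2, 214) = 2 > 1, not a unit — skip.
g = 3: 3^53 ≡ 1 — hits 1, so not a primitive root.
g = 4: gcd(4, 214) = 2 > 1, not a unit — skip.
g = 5: 5^53 ≡ 213; 5^2 ≡ 25 — none is 1, so 5 is a primitive root.
The smallest primitive root modulo 214 is 5.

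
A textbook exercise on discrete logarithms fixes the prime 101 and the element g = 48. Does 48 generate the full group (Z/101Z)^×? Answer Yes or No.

Yes

φ(101) = 101 − 1 = 100 = 2^2 · 5^2.
48 is a primitive root mod 101 iff 48^(φ(101)/q) ≢ 1 for every prime q | φ(101), i.e. q ∈ {2, 5}.
48^50 ≡ 100 (mod 101)  [q = 2: ≢ 1 ✓]
48^20 ≡ 87 (mod 101)  [q = 5: ≢ 1 ✓]
None equal 1, so ord_101(48) = 100: 48 is a primitive root.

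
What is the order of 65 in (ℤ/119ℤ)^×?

48

By Lagrange's theorem, ord_119(65) divides φ(119) = φ(7·17) = (7−1)·(17−1) = 6·16 = 96 = 2^5 · 3.
Divisors of 96: 1, 2, 3, 4, 6, 8, 12, 16, 24, 32, 48, 96.
Compute 65^d (mod 119) for the divisors d until we hit 1:
65^1 ≡ 65 (mod 119)
65^2 ≡ 60 (mod 119)
65^3 ≡ 92 (mod 119)
65^4 ≡ 30 (mod 119)
65^6 ≡ 15 (mod 119)
65^8 ≡ 67 (mod 119)
65^12 ≡ 106 (mod 119)
65^16 ≡ 86 (mod 119)
65^24 ≡ 50 (mod 119)
65^32 ≡ 18 (mod 119)
65^48 ≡ 1 (mod 119) ✓
So ord_119(65) = 48.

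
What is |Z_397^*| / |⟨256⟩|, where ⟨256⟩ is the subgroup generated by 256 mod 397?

36

Since 256 ∈ (Z/397Z)^×, its order divides φ(397) = 397 − 1 = 396 = 2^2 · 3^2 · 11.
Divisors of 396: 1, 2, 3, 4, 6, 9, 11, 12, 18, 22, 33, 36, 44, 66, 99, 132, 198, 396.
Check 256^d mod 397 for each divisor in increasing order:
256^1 ≡ 256 (mod 397)
256^2 ≡ 31 (mod 397)
256^3 ≡ 393 (mod 397)
256^4 ≡ 167 (mod 397)
256^6 ≡ 16 (mod 397)
256^9 ≡ 333 (mod 397)
256^11 ≡ 1 (mod 397) ✓
So ord_397(256) = 11, hence |⟨256⟩| = 11.
Index = |(Z/397Z)^×| / |⟨256⟩| = 396 / 11 = 36.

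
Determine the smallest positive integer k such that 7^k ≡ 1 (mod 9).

By Lagrange's theorem, ord_9(7) divides φ(9) = φ(3^2) = 3·(3−1) = 6 = 2 · 3.
Divisors of 6: 1, 2, 3, 6.
Evaluate successive powers at the divisors of 6:
7^1 ≡ 7 (mod 9)
7^2 ≡ 4 (mod 9)
7^3 ≡ 1 (mod 9) ✓
So ord_9(7) = 3.

3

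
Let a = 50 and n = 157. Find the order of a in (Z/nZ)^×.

ord(50) | φ(157) = 157 − 1 = 156 = 2^2 · 3 · 13.
Divisors of 156: 1, 2, 3, 4, 6, 12, 13, 26, 39, 52, 78, 156.
Test each divisor d:
50^1 ≡ 50 (mod 157)
50^2 ≡ 145 (mod 157)
50^3 ≡ 28 (mod 157)
50^4 ≡ 144 (mod 157)
50^6 ≡ 156 (mod 157)
50^12 ≡ 1 (mod 157) ✓
Hence ord(50) = 12.

12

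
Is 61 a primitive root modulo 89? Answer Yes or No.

φ(89) = 89 − 1 = 88 = 2^3 · 11.
Test 61^(88/q) mod 89 for each prime factor q of 88:
61^44 ≡ 88 (mod 89)  [q = 2: ≢ 1 ✓]
61^8 ≡ 39 (mod 89)  [q = 11: ≢ 1 ✓]
All checks pass, so 61 has order 88 and is a primitive root modulo 89.

Yes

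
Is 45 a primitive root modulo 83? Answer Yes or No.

φ(83) = 83 − 1 = 82 = 2 · 41.
Test 45^(82/q) mod 83 for each prime factor q of 82:
45^41 ≡ 82 (mod 83)  [q = 2: ≢ 1 ✓]
45^2 ≡ 33 (mod 83)  [q = 41: ≢ 1 ✓]
Every test exponent gives a nontrivial residue, hence 45 generates the full group.

Yes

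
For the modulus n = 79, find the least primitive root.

3

φ(79) = 79 − 1 = 78 = 2 · 3 · 13.
g is a primitive root iff g^(78/q) ≢ 1 (mod 79) for each prime q ∈ {2, 3, 13}.
g = 2: 2^39 ≡ 1 — hits 1, so not a primitive root.
g = 3: 3^39 ≡ 78; 3^26 ≡ 23; 3^6 ≡ 18 — none is 1, so 3 is a primitive root.
The smallest primitive root modulo 79 is 3.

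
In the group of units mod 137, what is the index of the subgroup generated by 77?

ord(77) | φ(137) = 137 − 1 = 136 = 2^3 · 17.
Divisors of 136: 1, 2, 4, 8, 17, 34, 68, 136.
Compute 77^d (mod 137) for the divisors d until we hit 1:
77^1 ≡ 77 (mod 137)
77^2 ≡ 38 (mod 137)
77^4 ≡ 74 (mod 137)
77^8 ≡ 133 (mod 137)
77^17 ≡ 136 (mod 137)
77^34 ≡ 1 (mod 137) ✓
Thus |⟨77⟩| = ord(77) = 34.
Index = |(Z/137Z)^×| / |⟨77⟩| = 136 / 34 = 4.

4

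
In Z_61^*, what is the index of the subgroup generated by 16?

The order of 16 must divide φ(61) = 61 − 1 = 60 = 2^2 · 3 · 5.
Divisors of 60: 1, 2, 3, 4, 5, 6, 10, 12, 15, 20, 30, 60.
Evaluate successive powers at the divisors of 60:
16^1 ≡ 16
16^2 ≡ 12
16^3 ≡ 9
16^4 ≡ 22
16^5 ≡ 47
16^6 ≡ 20
16^10 ≡ 13
16^12 ≡ 34
16^15 ≡ 1
The order of 16 is 15, so the subgroup it generates has 15 elements.
Index = |(Z/61Z)^×| / |⟨16⟩| = 60 / 15 = 4.

4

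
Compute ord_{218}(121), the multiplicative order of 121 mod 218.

Since 121 ∈ (Z/218Z)^×, its order divides φ(218) = φ(2)·φ(109) = 1·108 = 108 = 2^2 · 3^3.
Divisors of 108: 1, 2, 3, 4, 6, 9, 12, 18, 27, 36, 54, 108.
Compute 121^d (mod 218) for the divisors d until we hit 1:
121^1 ≡ 121 (mod 218)
121^2 ≡ 35 (mod 218)
121^3 ≡ 93 (mod 218)
121^4 ≡ 135 (mod 218)
121^6 ≡ 147 (mod 218)
121^9 ≡ 155 (mod 218)
121^12 ≡ 27 (mod 218)
121^18 ≡ 45 (mod 218)
121^27 ≡ 217 (mod 218)
121^36 ≡ 63 (mod 218)
121^54 ≡ 1 (mod 218) ✓
Therefore the multiplicative order of 121 modulo 218 is 54.

54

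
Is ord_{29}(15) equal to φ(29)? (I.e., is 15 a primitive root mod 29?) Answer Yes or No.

φ(29) = 29 − 1 = 28 = 2^2 · 7.
15 is a primitive root mod 29 iff 15^(φ(29)/q) ≢ 1 for every prime q | φ(29), i.e. q ∈ {2, 7}.
15^14 ≡ 28 (mod 29)  [q = 2: ≢ 1 ✓]
15^4 ≡ 20 (mod 29)  [q = 7: ≢ 1 ✓]
None equal 1, so ord_29(15) = 28: 15 is a primitive root.

Yes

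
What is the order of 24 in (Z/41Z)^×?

Since 24 ∈ (Z/41Z)^×, its order divides φ(41) = 41 − 1 = 40 = 2^3 · 5.
Divisors of 40: 1, 2, 4, 5, 8, 10, 20, 40.
Evaluate successive powers at the divisors of 40:
24^1 ≡ 24 (mod 41)
24^2 ≡ 2 (mod 41)
24^4 ≡ 4 (mod 41)
24^5 ≡ 14 (mod 41)
24^8 ≡ 16 (mod 41)
24^10 ≡ 32 (mod 41)
24^20 ≡ 40 (mod 41)
24^40 ≡ 1 (mod 41) ✓
Hence ord(24) = 40.

40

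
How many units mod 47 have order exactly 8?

φ(47) = 47 − 1 = 46 = 2 · 23.
In a cyclic group of order 46, there are φ(d) elements of order d for each divisor d of 46, and zero for non-divisors.
Here 46 is not a multiple of 8, so there are no elements of order 8.

0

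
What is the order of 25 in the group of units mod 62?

3

By Lagrange's theorem, ord_62(25) divides φ(62) = φ(2)·φ(31) = 1·30 = 30 = 2 · 3 · 5.
Divisors of 30: 1, 2, 3, 5, 6, 10, 15, 30.
Test each divisor d:
25^1 ≡ 25 (mod 62)
25^2 ≡ 5 (mod 62)
25^3 ≡ 1 (mod 62) ✓
Therefore the multiplicative order of 25 modulo 62 is 3.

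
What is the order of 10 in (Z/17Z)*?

16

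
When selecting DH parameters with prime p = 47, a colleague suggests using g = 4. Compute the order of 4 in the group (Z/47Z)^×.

23

The order of 4 must divide φ(47) = 47 − 1 = 46 = 2 · 23.
Divisors of 46: 1, 2, 23, 46.
Test each divisor d:
4^1 ≡ 4 (mod 47)
4^2 ≡ 16 (mod 47)
4^23 ≡ 1 (mod 47) ✓
Hence ord(4) = 23.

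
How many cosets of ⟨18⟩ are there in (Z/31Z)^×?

The order of 18 must divide φ(31) = 31 − 1 = 30 = 2 · 3 · 5.
Divisors of 30: 1, 2, 3, 5, 6, 10, 15, 30.
Compute 18^d (mod 31) for the divisors d until we hit 1:
18^1 ≡ 18 (mod 31)
18^2 ≡ 14 (mod 31)
18^3 ≡ 4 (mod 31)
18^5 ≡ 25 (mod 31)
18^6 ≡ 16 (mod 31)
18^10 ≡ 5 (mod 31)
18^15 ≡ 1 (mod 31) ✓
So ord_31(18) = 15, hence |⟨18⟩| = 15.
[(Z/31Z)^× : ⟨18⟩] = 30/15 = 2.

2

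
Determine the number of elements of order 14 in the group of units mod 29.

φ(29) = 29 − 1 = 28 = 2^2 · 7.
Since (Z/29Z)^× is cyclic of order 28, the number of elements of order d is φ(d) when d | 28 and 0 otherwise.
14 = 2 · 7 divides 28, and φ(14) = 6.

6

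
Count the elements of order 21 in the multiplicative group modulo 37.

φ(37) = 37 − 1 = 36 = 2^2 · 3^2.
(Z/37Z)^× is cyclic (|G| = 36); a cyclic group of order m has exactly φ(d) elements of each order d | m, and none otherwise.
21 does not divide 36, so no element of (Z/37Z)^× has order 21.

0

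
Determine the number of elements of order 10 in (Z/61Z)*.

φ(61) = 61 − 1 = 60 = 2^2 · 3 · 5.
Since (Z/61Z)^× is cyclic of order 60, the number of elements of order d is φ(d) when d | 60 and 0 otherwise.
10 = 2 · 5 divides 60, and φ(10) = 4.

4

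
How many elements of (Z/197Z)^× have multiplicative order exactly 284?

0

φ(197) = 197 − 1 = 196 = 2^2 · 7^2.
Since (Z/197Z)^× is cyclic of order 196, the number of elements of order d is φ(d) when d | 196 and 0 otherwise.
284 does not divide 196, so no element of (Z/197Z)^× has order 284.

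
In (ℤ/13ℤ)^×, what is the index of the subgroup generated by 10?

2

ord(10) | φ(13) = 13 − 1 = 12 = 2^2 · 3.
Divisors of 12: 1, 2, 3, 4, 6, 12.
Check 10^d mod 13 for each divisor in increasing order:
10^1 ≡ 10 (mod 13)
10^2 ≡ 9 (mod 13)
10^3 ≡ 12 (mod 13)
10^4 ≡ 3 (mod 13)
10^6 ≡ 1 (mod 13) ✓
The order of 10 is 6, so the subgroup it generates has 6 elements.
The index is φ(13) / ord(10) = 12 / 6 = 2.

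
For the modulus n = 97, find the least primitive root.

φ(97) = 97 − 1 = 96 = 2^5 · 3.
Test candidates g = 2, 3, … against the prime factors q ∈ {2, 3} of φ(97): g is a generator iff g^(96/q) ≢ 1 for every such q.
g = 2: 2^48 ≡ 1 — hits 1, so not a primitive root.
g = 3: 3^48 ≡ 1 — hits 1, so not a primitive root.
g = 4: 4^48 ≡ 1 — hits 1, so not a primitive root.
g = 5: 5^48 ≡ 96; 5^32 ≡ 35 — none is 1, so 5 is a primitive root.
The smallest primitive root modulo 97 is 5.

5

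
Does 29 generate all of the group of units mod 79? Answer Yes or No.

φ(79) = 79 − 1 = 78 = 2 · 3 · 13.
29 is a primitive root mod 79 iff 29^(φ(79)/q) ≢ 1 for every prime q | φ(79), i.e. q ∈ {2, 3, 13}.
29^39 ≡ 78 (mod 79)  [q = 2: ≢ 1 ✓]
29^26 ≡ 55 (mod 79)  [q = 3: ≢ 1 ✓]
29^6 ≡ 10 (mod 79)  [q = 13: ≢ 1 ✓]
None equal 1, so ord_79(29) = 78: 29 is a primitive root.

Yes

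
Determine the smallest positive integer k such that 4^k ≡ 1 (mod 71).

ord(4) | φ(71) = 71 − 1 = 70 = 2 · 5 · 7.
Divisors of 70: 1, 2, 5, 7, 10, 14, 35, 70.
Test each divisor d:
4^1 ≡ 4
4^2 ≡ 16
4^5 ≡ 30
4^7 ≡ 54
4^10 ≡ 48
4^14 ≡ 5
4^35 ≡ 1
So ord_71(4) = 35.

35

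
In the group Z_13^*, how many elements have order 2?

φ(13) = 13 − 1 = 12 = 2^2 · 3.
Since (Z/13Z)^× is cyclic of order 12, the number of elements of order d is φ(d) when d | 12 and 0 otherwise.
2 | 12, and φ(2) = 2 − 1 = 1.

1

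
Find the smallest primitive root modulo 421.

2

φ(421) = 421 − 1 = 420 = 2^2 · 3 · 5 · 7.
Test candidates g = 2, 3, … against the prime factors q ∈ {2, 3, 5, 7} of φ(421): g is a generator iff g^(420/q) ≢ 1 for every such q.
g = 2: 2^210 ≡ 420; 2^140 ≡ 400; 2^84 ≡ 279; 2^60 ≡ 370 — none is 1, so 2 is a primitive root.
So 2 is the smallest generator of (Z/421Z)^×.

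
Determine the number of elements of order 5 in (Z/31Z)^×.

φ(31) = 31 − 1 = 30 = 2 · 3 · 5.
(Z/31Z)^× is cyclic (|G| = 30); a cyclic group of order m has exactly φ(d) elements of each order d | m, and none otherwise.
5 | 30, and φ(5) = 5 − 1 = 4.

4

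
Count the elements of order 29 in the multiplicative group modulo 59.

φ(59) = 59 − 1 = 58 = 2 · 29.
In a cyclic group of order 58, there are φ(d) elements of order d for each divisor d of 58, and zero for non-divisors.
29 | 58, and φ(29) = 29 − 1 = 28.

28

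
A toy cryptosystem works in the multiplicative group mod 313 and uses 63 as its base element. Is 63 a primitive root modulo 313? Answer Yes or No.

Yes

φ(313) = 313 − 1 = 312 = 2^3 · 3 · 13.
Test 63^(312/q) mod 313 for each prime factor q of 312:
63^156 ≡ 312 (mod 313)  [q = 2: ≢ 1 ✓]
63^104 ≡ 214 (mod 313)  [q = 3: ≢ 1 ✓]
63^24 ≡ 103 (mod 313)  [q = 13: ≢ 1 ✓]
Every test exponent gives a nontrivial residue, hence 63 generates the full group.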